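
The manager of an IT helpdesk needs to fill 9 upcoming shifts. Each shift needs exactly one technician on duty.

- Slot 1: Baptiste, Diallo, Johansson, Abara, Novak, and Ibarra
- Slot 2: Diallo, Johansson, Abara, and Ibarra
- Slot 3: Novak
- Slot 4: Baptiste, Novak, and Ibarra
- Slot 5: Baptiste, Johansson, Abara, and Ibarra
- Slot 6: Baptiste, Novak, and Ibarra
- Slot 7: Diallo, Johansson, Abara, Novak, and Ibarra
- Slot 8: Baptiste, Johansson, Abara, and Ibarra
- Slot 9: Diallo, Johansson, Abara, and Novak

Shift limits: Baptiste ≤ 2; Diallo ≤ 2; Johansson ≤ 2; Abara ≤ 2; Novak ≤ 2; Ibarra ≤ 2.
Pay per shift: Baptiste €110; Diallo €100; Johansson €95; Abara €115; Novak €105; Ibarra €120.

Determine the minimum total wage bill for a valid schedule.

Slot 3 can only be covered by Novak, so that assignment is forced.
Picking the cheapest available technician for each shift independently would cost €885, but that ignores the shift limits.
An optimal schedule: Slot 1→Abara, Slot 2→Johansson, Slot 3→Novak, Slot 4→Novak, Slot 5→Johansson, Slot 6→Baptiste, Slot 7→Diallo, Slot 8→Baptiste, Slot 9→Diallo.
Total: 115 + 95 + 105 + 105 + 95 + 110 + 100 + 110 + 100 = €935.

€935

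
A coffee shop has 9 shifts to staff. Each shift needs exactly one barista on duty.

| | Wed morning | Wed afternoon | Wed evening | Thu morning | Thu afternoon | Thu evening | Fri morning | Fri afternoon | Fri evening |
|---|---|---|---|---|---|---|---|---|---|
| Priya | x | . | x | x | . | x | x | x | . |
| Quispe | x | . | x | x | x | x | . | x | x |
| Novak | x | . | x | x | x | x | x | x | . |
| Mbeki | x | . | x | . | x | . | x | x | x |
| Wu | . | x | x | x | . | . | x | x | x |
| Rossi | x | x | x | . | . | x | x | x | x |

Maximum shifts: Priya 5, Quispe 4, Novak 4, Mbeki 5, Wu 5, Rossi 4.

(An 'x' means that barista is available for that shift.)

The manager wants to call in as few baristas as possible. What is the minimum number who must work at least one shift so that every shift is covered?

2

9 slots to fill and no one can take more than 5, so at least ⌈9/5⌉ = 2 baristas are needed.
Quispe and Wu alone can cover everything: Wed morning→Quispe, Wed afternoon→Wu, Wed evening→Quispe, Thu morning→Wu, Thu afternoon→Quispe, Thu evening→Quispe, Fri morning→Wu, Fri afternoon→Wu, Fri evening→Wu.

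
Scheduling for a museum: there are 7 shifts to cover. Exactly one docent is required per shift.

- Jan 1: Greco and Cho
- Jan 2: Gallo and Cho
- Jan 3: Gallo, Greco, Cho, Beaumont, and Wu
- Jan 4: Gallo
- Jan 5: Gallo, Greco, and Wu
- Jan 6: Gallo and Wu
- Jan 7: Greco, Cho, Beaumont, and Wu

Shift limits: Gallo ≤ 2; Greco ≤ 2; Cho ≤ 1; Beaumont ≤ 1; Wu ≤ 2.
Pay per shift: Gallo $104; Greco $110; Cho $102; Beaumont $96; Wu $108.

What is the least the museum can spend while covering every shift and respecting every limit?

$732

Jan 4 can only be covered by Gallo, so that assignment is forced.
Picking the cheapest available docent for each shift independently would cost $708, but that ignores the shift limits.
An optimal schedule: Jan 1→Cho, Jan 2→Gallo, Jan 3→Greco, Jan 4→Gallo, Jan 5→Wu, Jan 6→Wu, Jan 7→Beaumont.
Total: 102 + 104 + 110 + 104 + 108 + 108 + 96 = $732.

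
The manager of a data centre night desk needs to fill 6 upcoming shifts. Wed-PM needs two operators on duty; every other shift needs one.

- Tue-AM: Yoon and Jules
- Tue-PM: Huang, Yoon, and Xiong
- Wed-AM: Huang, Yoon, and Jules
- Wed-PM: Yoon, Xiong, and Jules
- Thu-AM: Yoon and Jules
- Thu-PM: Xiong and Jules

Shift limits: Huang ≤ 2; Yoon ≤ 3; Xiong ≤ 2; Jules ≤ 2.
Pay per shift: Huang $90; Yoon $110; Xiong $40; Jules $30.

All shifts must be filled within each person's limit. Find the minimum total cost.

Picking the cheapest available operator for each shift independently would cost $230, but that ignores the shift limits.
An optimal schedule: Tue-AM→Jules, Tue-PM→Huang, Wed-AM→Huang, Wed-PM→Xiong+Yoon, Thu-AM→Jules, Thu-PM→Xiong.
Total: 30 + 90 + 90 + 40 + 110 + 30 + 40 = $430.

$430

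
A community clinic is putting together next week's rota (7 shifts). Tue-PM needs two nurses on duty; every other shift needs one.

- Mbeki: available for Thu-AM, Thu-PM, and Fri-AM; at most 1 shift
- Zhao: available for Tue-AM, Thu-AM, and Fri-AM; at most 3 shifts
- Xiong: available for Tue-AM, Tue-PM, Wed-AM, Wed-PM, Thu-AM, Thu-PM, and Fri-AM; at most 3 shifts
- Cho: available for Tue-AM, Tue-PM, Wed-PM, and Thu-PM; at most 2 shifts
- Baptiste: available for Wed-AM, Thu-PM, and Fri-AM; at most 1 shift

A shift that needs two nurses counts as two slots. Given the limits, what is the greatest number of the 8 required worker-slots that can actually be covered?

8

Total capacity across all nurses is 1+3+3+2+1 = 10, and 8 slots are needed, so at most 8 can be filled.
An assignment achieving 8: Tue-AM→Zhao, Tue-PM→Xiong+Cho, Wed-AM→Xiong, Wed-PM→Xiong, Thu-AM→Mbeki, Thu-PM→Cho, Fri-AM→Zhao.
Loads: Mbeki 1/1, Zhao 2/3, Xiong 3/3, Cho 2/2, Baptiste 0/1.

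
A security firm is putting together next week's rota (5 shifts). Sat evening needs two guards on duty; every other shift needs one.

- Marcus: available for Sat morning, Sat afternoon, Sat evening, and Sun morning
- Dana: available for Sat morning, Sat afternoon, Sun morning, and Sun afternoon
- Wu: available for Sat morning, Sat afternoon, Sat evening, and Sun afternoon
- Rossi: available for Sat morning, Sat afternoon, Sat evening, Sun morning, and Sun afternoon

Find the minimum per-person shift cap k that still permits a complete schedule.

2

With 4 guards and 6 worker-slots to fill, someone must work at least ⌈6/4⌉ = 2 shifts, so k ≥ 2.
k = 2 works: Sat morning→Dana, Sat afternoon→Wu, Sat evening→Marcus+Wu, Sun morning→Marcus, Sun afternoon→Dana.
Loads: Marcus 2, Dana 2, Wu 2, Rossi 0 — all ≤ 2.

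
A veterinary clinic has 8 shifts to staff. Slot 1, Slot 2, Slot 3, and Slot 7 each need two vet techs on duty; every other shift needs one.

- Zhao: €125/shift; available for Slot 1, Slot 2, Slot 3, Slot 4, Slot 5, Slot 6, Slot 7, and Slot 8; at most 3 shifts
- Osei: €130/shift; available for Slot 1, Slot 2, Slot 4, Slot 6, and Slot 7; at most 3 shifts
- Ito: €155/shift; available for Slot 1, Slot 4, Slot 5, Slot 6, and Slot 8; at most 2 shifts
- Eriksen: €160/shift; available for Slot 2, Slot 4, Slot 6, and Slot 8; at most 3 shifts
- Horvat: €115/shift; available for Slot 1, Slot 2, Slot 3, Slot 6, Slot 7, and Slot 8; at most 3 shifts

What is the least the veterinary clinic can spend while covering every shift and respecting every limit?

€1580

Slot 3 can only be covered by Zhao and Horvat, so that assignment is forced.
Picking the cheapest available vet tech for each shift independently would cost €1440, but that ignores the shift limits.
An optimal schedule: Slot 1→Ito+Horvat, Slot 2→Eriksen+Horvat, Slot 3→Zhao+Horvat, Slot 4→Osei, Slot 5→Zhao, Slot 6→Osei, Slot 7→Zhao+Osei, Slot 8→Ito.
Total: 155 + 115 + 160 + 115 + 125 + 115 + 130 + 125 + 130 + 125 + 130 + 155 = €1580.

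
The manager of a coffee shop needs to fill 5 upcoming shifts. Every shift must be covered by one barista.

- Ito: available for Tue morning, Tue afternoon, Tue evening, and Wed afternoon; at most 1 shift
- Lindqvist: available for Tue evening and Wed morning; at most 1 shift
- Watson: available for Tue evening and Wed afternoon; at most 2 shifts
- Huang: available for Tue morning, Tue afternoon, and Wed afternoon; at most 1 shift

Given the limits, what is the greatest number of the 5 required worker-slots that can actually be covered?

5

Total capacity across all baristas is 1+1+2+1 = 5, and 5 slots are needed, so at most 5 can be filled.
An assignment achieving 5: Tue morning→Ito, Tue afternoon→Huang, Tue evening→Watson, Wed morning→Lindqvist, Wed afternoon→Watson.
Loads: Ito 1/1, Lindqvist 1/1, Watson 2/2, Huang 1/1.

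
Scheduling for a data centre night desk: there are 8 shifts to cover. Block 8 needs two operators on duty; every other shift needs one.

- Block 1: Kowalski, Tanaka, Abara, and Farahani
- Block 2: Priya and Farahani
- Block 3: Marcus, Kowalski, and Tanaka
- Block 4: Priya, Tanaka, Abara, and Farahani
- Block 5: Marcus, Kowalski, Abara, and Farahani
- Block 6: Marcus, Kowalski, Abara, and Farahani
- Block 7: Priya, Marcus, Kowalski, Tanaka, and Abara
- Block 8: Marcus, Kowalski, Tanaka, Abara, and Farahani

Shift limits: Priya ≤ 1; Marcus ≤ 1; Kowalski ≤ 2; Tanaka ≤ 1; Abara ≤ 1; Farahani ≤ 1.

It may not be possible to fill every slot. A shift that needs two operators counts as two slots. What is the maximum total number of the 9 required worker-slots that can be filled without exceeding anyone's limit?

Total capacity across all operators is 1+1+2+1+1+1 = 7, and 9 slots are needed, so at most 7 can be filled.
An assignment achieving 7: Block 1→Kowalski, Block 2→Priya, Block 3→Marcus, Block 4→Tanaka, Block 5→Kowalski, Block 6→Abara, Block 8→Farahani.
Loads: Priya 1/1, Marcus 1/1, Kowalski 2/2, Tanaka 1/1, Abara 1/1, Farahani 1/1.

7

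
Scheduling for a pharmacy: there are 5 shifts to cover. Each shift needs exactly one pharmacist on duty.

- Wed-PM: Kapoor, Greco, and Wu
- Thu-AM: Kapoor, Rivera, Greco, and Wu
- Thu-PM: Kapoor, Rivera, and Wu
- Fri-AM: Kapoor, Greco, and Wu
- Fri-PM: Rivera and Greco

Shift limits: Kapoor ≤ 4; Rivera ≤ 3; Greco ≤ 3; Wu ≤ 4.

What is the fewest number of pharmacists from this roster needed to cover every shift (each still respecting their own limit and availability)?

5 slots to fill and no one can take more than 4, so at least ⌈5/4⌉ = 2 pharmacists are needed.
Kapoor and Rivera alone can cover everything: Wed-PM→Kapoor, Thu-AM→Kapoor, Thu-PM→Kapoor, Fri-AM→Kapoor, Fri-PM→Rivera.

2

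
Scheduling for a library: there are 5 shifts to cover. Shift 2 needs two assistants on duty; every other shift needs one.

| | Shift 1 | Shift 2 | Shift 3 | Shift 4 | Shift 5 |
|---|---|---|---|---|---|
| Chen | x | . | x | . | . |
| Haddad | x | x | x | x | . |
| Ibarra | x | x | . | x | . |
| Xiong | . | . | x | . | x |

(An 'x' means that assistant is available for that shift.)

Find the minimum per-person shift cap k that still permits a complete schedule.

With 4 assistants and 6 worker-slots to fill, someone must work at least ⌈6/4⌉ = 2 shifts, so k ≥ 2.
k = 2 works: Shift 1→Chen, Shift 2→Haddad+Ibarra, Shift 3→Chen, Shift 4→Haddad, Shift 5→Xiong.
Loads: Chen 2, Haddad 2, Ibarra 1, Xiong 1 — all ≤ 2.

2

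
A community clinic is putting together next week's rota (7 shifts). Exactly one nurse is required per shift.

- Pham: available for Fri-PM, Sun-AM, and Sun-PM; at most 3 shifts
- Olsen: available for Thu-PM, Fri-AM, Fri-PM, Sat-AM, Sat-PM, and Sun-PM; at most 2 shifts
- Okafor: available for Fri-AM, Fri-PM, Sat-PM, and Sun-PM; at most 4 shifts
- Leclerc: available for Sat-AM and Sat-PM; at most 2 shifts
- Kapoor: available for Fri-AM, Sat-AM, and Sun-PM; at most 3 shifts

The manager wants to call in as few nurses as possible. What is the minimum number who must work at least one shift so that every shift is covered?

3

7 slots to fill and no one can take more than 4, so at least ⌈7/4⌉ = 2 nurses are needed.
No set of 2 nurses can cover every shift (each such set leaves at least one shift with no one available or exceeds a cap).
Pham, Olsen, and Okafor alone can cover everything: Thu-PM→Olsen, Fri-AM→Okafor, Fri-PM→Pham, Sat-AM→Olsen, Sat-PM→Okafor, Sun-AM→Pham, Sun-PM→Pham.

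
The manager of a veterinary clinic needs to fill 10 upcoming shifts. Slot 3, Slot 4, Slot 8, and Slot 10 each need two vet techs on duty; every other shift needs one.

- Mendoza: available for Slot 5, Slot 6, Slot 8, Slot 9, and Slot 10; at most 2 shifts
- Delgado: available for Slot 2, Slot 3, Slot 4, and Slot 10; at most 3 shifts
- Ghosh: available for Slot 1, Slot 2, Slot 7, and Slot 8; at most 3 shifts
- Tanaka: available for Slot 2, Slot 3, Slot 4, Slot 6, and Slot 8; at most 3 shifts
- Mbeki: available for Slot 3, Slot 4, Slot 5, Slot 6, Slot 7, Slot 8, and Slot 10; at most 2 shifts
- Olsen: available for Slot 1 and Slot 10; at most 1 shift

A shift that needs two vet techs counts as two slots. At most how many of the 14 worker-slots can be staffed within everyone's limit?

Total capacity across all vet techs is 2+3+3+3+2+1 = 14, and 14 slots are needed, so at most 14 can be filled.
An assignment achieving 14: Slot 1→Ghosh, Slot 2→Delgado, Slot 3→Delgado+Tanaka, Slot 4→Delgado+Tanaka, Slot 5→Mendoza, Slot 6→Tanaka, Slot 7→Ghosh, Slot 8→Ghosh+Mbeki, Slot 9→Mendoza, Slot 10→Mbeki+Olsen.
Loads: Mendoza 2/2, Delgado 3/3, Ghosh 3/3, Tanaka 3/3, Mbeki 2/2, Olsen 1/1.

14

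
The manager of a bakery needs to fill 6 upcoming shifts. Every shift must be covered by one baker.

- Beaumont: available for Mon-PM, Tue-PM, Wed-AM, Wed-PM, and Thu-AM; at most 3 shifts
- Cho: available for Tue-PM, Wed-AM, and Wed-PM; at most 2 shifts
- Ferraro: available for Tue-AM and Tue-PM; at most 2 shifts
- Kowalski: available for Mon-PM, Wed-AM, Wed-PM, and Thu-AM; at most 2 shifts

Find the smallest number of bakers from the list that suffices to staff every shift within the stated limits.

3

6 slots to fill and no one can take more than 3, so at least ⌈6/3⌉ = 2 bakers are needed.
Any 2 bakers together have capacity at most 3+2 = 5 < 6 slots, so 2 can never suffice.
Beaumont, Cho, and Ferraro alone can cover everything: Mon-PM→Beaumont, Tue-AM→Ferraro, Tue-PM→Cho, Wed-AM→Beaumont, Wed-PM→Cho, Thu-AM→Beaumont.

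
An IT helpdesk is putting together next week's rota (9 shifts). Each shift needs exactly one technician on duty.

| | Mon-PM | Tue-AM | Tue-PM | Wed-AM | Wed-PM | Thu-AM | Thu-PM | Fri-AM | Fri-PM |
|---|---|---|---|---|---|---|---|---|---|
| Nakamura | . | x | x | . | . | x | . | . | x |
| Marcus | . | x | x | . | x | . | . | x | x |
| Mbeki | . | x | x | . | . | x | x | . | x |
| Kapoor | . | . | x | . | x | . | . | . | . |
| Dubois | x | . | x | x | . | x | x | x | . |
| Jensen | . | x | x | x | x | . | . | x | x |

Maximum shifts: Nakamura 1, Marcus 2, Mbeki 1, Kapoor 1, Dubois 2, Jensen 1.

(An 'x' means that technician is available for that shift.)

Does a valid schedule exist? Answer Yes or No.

No

Total capacity is 1+2+1+1+2+1 = 8 but 9 worker-slots are needed — infeasible.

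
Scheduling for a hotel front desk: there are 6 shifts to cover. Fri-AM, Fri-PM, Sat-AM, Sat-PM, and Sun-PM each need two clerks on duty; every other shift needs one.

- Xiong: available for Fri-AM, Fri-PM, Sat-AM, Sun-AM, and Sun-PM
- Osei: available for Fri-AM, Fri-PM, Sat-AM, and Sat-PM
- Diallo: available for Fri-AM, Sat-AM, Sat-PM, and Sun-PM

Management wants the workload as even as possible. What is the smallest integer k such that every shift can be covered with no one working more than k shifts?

4

With 3 clerks and 11 worker-slots to fill, someone must work at least ⌈11/3⌉ = 4 shifts, so k ≥ 4.
k = 4 works: Fri-AM→Xiong+Osei, Fri-PM→Xiong+Osei, Sat-AM→Osei+Diallo, Sat-PM→Osei+Diallo, Sun-AM→Xiong, Sun-PM→Xiong+Diallo.
Loads: Xiong 4, Osei 4, Diallo 3 — all ≤ 4.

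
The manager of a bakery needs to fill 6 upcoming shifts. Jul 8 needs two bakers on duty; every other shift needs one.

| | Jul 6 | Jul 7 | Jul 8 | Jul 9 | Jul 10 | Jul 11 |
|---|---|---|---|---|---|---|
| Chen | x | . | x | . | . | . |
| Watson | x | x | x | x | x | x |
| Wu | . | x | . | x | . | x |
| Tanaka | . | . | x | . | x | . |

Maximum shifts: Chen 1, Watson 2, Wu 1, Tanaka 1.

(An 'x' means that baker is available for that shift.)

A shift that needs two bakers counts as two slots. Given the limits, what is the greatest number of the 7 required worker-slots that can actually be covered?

Total capacity across all bakers is 1+2+1+1 = 5, and 7 slots are needed, so at most 5 can be filled.
An assignment achieving 5: Jul 6→Chen, Jul 7→Watson, Jul 9→Watson, Jul 10→Tanaka, Jul 11→Wu.
Loads: Chen 1/1, Watson 2/2, Wu 1/1, Tanaka 1/1.

5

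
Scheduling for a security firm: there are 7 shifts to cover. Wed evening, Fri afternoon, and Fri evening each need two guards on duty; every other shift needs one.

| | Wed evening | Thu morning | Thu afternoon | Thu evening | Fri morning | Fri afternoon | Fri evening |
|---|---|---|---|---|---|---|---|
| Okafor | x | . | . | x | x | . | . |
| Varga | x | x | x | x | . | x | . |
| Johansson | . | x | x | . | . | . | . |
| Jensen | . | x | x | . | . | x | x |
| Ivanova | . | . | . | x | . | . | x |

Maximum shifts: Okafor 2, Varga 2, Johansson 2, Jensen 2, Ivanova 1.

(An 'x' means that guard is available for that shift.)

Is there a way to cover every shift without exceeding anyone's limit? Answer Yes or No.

No

Shifts {Wed evening, Thu evening, Fri morning, Fri afternoon, Fri evening} need 8 worker-slots in total, but the guards available for any of those shifts (Okafor, Varga, Jensen, and Ivanova) can supply at most 7 among them. So no valid schedule exists.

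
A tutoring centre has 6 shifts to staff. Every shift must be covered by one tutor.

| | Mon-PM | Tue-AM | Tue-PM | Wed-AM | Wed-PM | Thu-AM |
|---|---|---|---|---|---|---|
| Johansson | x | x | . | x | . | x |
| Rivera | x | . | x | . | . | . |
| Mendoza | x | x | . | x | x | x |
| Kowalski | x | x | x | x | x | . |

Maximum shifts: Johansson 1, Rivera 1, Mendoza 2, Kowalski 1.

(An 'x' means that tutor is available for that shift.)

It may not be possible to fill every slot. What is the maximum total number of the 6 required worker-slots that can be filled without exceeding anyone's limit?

Total capacity across all tutors is 1+1+2+1 = 5, and 6 slots are needed, so at most 5 can be filled.
An assignment achieving 5: Tue-AM→Mendoza, Tue-PM→Rivera, Wed-AM→Kowalski, Wed-PM→Mendoza, Thu-AM→Johansson.
Loads: Johansson 1/1, Rivera 1/1, Mendoza 2/2, Kowalski 1/1.

5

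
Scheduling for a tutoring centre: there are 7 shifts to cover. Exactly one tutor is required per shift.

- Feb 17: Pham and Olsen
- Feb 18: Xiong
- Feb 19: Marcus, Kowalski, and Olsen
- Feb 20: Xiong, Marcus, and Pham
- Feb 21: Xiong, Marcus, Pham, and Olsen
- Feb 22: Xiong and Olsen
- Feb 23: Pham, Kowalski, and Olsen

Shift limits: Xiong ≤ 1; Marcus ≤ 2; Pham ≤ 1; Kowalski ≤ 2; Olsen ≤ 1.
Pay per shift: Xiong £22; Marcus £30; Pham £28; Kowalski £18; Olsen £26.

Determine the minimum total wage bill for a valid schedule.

Feb 18 can only be covered by Xiong, so that assignment is forced.
Picking the cheapest available tutor for each shift independently would cost £150, but that ignores the shift limits.
An optimal schedule: Feb 17→Pham, Feb 18→Xiong, Feb 19→Kowalski, Feb 20→Marcus, Feb 21→Marcus, Feb 22→Olsen, Feb 23→Kowalski.
Total: 28 + 22 + 18 + 30 + 30 + 26 + 18 = £172.

£172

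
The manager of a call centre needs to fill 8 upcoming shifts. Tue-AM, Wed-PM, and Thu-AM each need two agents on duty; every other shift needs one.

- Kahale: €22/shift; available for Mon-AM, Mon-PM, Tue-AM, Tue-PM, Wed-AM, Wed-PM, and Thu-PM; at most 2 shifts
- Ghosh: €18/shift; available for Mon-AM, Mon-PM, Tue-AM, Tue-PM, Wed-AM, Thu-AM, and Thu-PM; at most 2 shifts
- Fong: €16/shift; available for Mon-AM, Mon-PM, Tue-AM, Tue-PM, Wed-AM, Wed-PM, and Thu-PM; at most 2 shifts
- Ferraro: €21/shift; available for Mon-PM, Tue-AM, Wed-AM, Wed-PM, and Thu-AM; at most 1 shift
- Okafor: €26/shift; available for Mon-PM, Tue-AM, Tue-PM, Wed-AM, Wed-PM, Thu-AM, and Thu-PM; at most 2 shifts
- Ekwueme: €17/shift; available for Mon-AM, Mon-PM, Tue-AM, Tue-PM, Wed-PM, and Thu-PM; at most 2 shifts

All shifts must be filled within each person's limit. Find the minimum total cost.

Picking the cheapest available agent for each shift independently would cost €185, but that ignores the shift limits.
An optimal schedule: Mon-AM→Kahale, Mon-PM→Fong, Tue-AM→Okafor+Ekwueme, Tue-PM→Kahale, Wed-AM→Ghosh, Wed-PM→Okafor+Ekwueme, Thu-AM→Ghosh+Ferraro, Thu-PM→Fong.
Total: 22 + 16 + 26 + 17 + 22 + 18 + 26 + 17 + 18 + 21 + 16 = €219.

€219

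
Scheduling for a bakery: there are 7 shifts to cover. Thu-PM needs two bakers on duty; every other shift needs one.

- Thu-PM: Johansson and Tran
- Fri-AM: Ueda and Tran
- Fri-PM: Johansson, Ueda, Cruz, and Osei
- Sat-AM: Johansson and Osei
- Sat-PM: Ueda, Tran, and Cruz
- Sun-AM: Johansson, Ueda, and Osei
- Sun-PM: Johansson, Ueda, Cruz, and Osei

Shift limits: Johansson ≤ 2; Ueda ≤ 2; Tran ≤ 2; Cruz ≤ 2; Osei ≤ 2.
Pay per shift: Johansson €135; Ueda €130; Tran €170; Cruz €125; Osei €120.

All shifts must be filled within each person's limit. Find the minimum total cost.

Thu-PM can only be covered by Johansson and Tran, so that assignment is forced.
Picking the cheapest available baker for each shift independently would cost €1040, but that ignores the shift limits.
An optimal schedule: Thu-PM→Johansson+Tran, Fri-AM→Ueda, Fri-PM→Cruz, Sat-AM→Osei, Sat-PM→Cruz, Sun-AM→Osei, Sun-PM→Ueda.
Total: 135 + 170 + 130 + 125 + 120 + 125 + 120 + 130 = €1055.

€1055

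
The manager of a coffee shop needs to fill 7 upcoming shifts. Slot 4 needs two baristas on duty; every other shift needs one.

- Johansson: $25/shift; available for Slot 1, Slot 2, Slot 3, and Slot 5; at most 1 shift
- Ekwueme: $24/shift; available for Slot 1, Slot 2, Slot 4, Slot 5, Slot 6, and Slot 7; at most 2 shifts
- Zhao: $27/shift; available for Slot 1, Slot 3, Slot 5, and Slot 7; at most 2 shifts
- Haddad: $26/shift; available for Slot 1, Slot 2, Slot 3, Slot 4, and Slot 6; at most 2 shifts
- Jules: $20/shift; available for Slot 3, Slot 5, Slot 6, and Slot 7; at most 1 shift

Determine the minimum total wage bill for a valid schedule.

$199

Slot 4 can only be covered by Ekwueme and Haddad, so that assignment is forced.
Picking the cheapest available barista for each shift independently would cost $178, but that ignores the shift limits.
An optimal schedule: Slot 1→Zhao, Slot 2→Johansson, Slot 3→Haddad, Slot 4→Ekwueme+Haddad, Slot 5→Jules, Slot 6→Ekwueme, Slot 7→Zhao.
Total: 27 + 25 + 26 + 24 + 26 + 20 + 24 + 27 = $199.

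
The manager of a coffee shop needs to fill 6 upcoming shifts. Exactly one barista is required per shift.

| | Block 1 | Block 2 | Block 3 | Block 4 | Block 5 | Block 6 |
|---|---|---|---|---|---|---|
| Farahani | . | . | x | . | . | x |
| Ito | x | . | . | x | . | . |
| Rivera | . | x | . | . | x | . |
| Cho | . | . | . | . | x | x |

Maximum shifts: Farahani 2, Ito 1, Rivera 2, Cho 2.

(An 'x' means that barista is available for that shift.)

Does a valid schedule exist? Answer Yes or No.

Total capacity is 7 and 6 slots are needed, so capacity alone doesn't rule it out.
Shifts {Block 1, Block 4} need 2 worker-slots in total, but the baristas available for any of those shifts (Ito) can supply at most 1 among them. So no valid schedule exists.

No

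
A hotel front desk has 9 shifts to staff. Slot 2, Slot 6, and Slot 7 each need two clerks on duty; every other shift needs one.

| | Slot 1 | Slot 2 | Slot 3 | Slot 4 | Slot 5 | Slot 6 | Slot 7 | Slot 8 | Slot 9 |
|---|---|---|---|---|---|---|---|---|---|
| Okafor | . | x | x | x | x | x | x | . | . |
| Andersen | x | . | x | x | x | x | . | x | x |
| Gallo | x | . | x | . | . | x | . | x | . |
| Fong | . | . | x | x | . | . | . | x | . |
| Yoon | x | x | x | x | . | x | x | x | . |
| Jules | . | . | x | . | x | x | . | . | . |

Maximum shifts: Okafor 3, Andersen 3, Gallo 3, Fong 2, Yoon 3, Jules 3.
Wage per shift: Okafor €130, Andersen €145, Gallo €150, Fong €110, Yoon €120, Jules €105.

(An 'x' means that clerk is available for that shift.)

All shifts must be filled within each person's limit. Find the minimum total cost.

€1430

Slot 2 can only be covered by Okafor and Yoon, so that assignment is forced.
Slot 7 can only be covered by Okafor and Yoon, so that assignment is forced.
Slot 9 can only be covered by Andersen, so that assignment is forced.
Picking the cheapest available clerk for each shift independently would cost €1420, but that ignores the shift limits.
An optimal schedule: Slot 1→Yoon, Slot 2→Yoon+Okafor, Slot 3→Jules, Slot 4→Fong, Slot 5→Jules, Slot 6→Jules+Okafor, Slot 7→Yoon+Okafor, Slot 8→Fong, Slot 9→Andersen.
Total: 120 + 120 + 130 + 105 + 110 + 105 + 105 + 130 + 120 + 130 + 110 + 145 = €1430.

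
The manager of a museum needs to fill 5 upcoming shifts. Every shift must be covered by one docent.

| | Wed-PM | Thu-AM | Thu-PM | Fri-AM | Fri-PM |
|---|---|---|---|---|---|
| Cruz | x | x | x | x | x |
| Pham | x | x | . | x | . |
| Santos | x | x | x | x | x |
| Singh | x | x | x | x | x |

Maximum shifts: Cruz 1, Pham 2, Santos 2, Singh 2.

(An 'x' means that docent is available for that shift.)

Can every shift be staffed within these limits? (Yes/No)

One valid schedule: Wed-PM→Pham, Thu-AM→Pham, Thu-PM→Cruz, Fri-AM→Santos, Fri-PM→Santos.
Loads: Cruz 1/1, Pham 2/2, Santos 2/2, Singh 0/2 — all within limits.

Yes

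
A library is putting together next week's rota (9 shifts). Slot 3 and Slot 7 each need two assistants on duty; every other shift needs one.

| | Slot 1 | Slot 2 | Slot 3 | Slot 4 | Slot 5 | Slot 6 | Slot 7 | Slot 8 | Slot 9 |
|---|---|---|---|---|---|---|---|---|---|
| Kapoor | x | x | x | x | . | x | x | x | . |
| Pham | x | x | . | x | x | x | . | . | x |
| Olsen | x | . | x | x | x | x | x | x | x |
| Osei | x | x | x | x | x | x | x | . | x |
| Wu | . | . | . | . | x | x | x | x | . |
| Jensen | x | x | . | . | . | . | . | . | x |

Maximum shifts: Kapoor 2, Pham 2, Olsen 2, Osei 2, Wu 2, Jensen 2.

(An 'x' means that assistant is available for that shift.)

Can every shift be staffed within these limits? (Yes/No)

One valid schedule: Slot 1→Jensen, Slot 2→Pham, Slot 3→Kapoor+Olsen, Slot 4→Pham, Slot 5→Olsen, Slot 6→Wu, Slot 7→Osei+Wu, Slot 8→Kapoor, Slot 9→Osei.
Loads: Kapoor 2/2, Pham 2/2, Olsen 2/2, Osei 2/2, Wu 2/2, Jensen 1/2 — all within limits.

Yes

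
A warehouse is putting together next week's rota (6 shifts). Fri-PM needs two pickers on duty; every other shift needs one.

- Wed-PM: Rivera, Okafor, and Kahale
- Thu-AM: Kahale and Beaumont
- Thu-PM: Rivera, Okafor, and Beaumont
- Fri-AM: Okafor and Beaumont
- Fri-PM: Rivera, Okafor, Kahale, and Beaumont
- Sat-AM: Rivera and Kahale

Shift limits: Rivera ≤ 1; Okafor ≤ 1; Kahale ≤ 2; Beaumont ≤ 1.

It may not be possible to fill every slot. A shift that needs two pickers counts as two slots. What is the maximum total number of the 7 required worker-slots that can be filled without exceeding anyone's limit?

Total capacity across all pickers is 1+1+2+1 = 5, and 7 slots are needed, so at most 5 can be filled.
An assignment achieving 5: Wed-PM→Kahale, Thu-AM→Kahale, Thu-PM→Beaumont, Fri-AM→Okafor, Sat-AM→Rivera.
Loads: Rivera 1/1, Okafor 1/1, Kahale 2/2, Beaumont 1/1.

5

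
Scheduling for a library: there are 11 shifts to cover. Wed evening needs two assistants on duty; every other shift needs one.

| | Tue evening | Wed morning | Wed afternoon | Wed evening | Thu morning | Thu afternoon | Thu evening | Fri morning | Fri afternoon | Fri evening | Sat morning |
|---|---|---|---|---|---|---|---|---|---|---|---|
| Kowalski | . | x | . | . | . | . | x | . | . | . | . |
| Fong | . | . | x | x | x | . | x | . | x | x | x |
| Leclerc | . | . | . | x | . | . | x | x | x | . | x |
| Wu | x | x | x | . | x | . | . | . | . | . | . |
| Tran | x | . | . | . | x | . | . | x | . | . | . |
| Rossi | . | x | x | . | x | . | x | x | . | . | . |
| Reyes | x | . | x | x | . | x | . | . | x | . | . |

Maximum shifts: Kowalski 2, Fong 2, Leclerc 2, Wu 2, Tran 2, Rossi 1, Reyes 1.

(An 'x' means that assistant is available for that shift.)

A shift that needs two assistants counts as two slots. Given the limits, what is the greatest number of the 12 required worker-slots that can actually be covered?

Total capacity across all assistants is 2+2+2+2+2+1+1 = 12, and 12 slots are needed, so at most 12 can be filled.
An assignment achieving 11: Tue evening→Wu, Wed morning→Kowalski, Wed afternoon→Wu, Wed evening→Leclerc, Thu morning→Tran, Thu afternoon→Reyes, Thu evening→Kowalski, Fri morning→Tran, Fri afternoon→Leclerc, Fri evening→Fong, Sat morning→Fong.
Loads: Kowalski 2/2, Fong 2/2, Leclerc 2/2, Wu 2/2, Tran 2/2, Rossi 0/1, Reyes 1/1.

11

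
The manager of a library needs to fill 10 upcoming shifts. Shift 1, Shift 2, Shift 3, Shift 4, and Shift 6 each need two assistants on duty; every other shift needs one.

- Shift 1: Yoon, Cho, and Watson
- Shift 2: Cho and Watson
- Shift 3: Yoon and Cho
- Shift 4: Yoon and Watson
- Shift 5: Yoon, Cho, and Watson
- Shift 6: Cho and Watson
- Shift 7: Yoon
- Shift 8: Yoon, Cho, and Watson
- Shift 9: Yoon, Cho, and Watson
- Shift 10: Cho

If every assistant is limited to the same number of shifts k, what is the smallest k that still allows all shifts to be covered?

5

With 3 assistants and 15 worker-slots to fill, someone must work at least ⌈15/3⌉ = 5 shifts, so k ≥ 5.
k = 5 works: Shift 1→Yoon+Cho, Shift 2→Cho+Watson, Shift 3→Yoon+Cho, Shift 4→Yoon+Watson, Shift 5→Yoon, Shift 6→Cho+Watson, Shift 7→Yoon, Shift 8→Watson, Shift 9→Watson, Shift 10→Cho.
Loads: Yoon 5, Cho 5, Watson 5 — all ≤ 5.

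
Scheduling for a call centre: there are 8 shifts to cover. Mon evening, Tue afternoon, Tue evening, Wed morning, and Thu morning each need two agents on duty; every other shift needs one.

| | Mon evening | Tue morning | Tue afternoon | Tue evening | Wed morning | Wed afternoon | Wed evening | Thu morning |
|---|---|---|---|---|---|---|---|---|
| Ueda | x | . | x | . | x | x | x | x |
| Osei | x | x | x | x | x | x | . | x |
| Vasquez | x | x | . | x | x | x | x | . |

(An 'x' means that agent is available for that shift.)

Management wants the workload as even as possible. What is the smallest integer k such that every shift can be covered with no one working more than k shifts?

With 3 agents and 13 worker-slots to fill, someone must work at least ⌈13/3⌉ = 5 shifts, so k ≥ 5.
k = 5 works: Mon evening→Ueda+Osei, Tue morning→Osei, Tue afternoon→Ueda+Osei, Tue evening→Osei+Vasquez, Wed morning→Ueda+Vasquez, Wed afternoon→Vasquez, Wed evening→Ueda, Thu morning→Ueda+Osei.
Loads: Ueda 5, Osei 5, Vasquez 3 — all ≤ 5.

5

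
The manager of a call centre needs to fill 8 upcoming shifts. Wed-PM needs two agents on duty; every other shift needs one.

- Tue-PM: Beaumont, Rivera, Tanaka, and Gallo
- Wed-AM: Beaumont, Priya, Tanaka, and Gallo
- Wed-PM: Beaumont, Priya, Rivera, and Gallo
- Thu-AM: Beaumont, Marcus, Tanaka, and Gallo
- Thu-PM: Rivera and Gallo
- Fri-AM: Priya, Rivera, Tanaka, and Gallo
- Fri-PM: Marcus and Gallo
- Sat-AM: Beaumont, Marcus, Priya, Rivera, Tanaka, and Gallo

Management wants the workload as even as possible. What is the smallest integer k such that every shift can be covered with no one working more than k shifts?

With 6 agents and 9 worker-slots to fill, someone must work at least ⌈9/6⌉ = 2 shifts, so k ≥ 2.
k = 2 works: Tue-PM→Beaumont, Wed-AM→Beaumont, Wed-PM→Priya+Rivera, Thu-AM→Marcus, Thu-PM→Rivera, Fri-AM→Priya, Fri-PM→Marcus, Sat-AM→Tanaka.
Loads: Beaumont 2, Marcus 2, Priya 2, Rivera 2, Tanaka 1, Gallo 0 — all ≤ 2.

2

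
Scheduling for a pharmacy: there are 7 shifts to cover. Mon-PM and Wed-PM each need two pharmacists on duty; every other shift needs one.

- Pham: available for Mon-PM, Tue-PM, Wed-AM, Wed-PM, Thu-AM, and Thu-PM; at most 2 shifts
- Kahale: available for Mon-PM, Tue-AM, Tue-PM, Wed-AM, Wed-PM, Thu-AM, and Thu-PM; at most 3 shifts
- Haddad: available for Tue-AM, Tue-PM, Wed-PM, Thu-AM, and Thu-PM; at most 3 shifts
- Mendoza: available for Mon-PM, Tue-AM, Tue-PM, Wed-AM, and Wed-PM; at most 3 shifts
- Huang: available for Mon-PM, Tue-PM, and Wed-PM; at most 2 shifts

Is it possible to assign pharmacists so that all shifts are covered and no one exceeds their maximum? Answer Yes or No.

One valid schedule: Mon-PM→Mendoza+Huang, Tue-AM→Kahale, Tue-PM→Kahale, Wed-AM→Pham, Wed-PM→Haddad+Mendoza, Thu-AM→Pham, Thu-PM→Kahale.
Loads: Pham 2/2, Kahale 3/3, Haddad 1/3, Mendoza 2/3, Huang 1/2 — all within limits.

Yes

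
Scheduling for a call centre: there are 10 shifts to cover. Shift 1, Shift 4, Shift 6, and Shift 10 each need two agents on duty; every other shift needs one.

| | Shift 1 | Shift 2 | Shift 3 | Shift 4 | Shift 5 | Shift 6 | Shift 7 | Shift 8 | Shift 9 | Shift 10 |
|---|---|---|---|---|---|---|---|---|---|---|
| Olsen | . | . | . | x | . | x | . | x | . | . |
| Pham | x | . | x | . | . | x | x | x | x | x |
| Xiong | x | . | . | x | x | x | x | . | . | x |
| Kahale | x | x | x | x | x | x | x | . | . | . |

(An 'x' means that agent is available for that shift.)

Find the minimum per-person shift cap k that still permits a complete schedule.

With 4 agents and 14 worker-slots to fill, someone must work at least ⌈14/4⌉ = 4 shifts, so k ≥ 4.
k = 4 works: Shift 1→Pham+Xiong, Shift 2→Kahale, Shift 3→Pham, Shift 4→Olsen+Xiong, Shift 5→Xiong, Shift 6→Olsen+Kahale, Shift 7→Kahale, Shift 8→Olsen, Shift 9→Pham, Shift 10→Pham+Xiong.
Loads: Olsen 3, Pham 4, Xiong 4, Kahale 3 — all ≤ 4.

4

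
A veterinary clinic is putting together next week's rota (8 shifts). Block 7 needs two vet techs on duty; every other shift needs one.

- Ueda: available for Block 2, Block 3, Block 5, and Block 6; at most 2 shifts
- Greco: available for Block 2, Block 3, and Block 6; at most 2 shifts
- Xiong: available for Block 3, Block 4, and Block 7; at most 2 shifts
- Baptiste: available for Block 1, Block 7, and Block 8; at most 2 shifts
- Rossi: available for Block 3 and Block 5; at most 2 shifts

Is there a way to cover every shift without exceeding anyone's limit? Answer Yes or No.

Total capacity is 10 and 9 slots are needed, so capacity alone doesn't rule it out.
Shifts {Block 1, Block 7, Block 8} need 4 worker-slots in total, but the vet techs available for any of those shifts (Xiong and Baptiste) can supply at most 3 among them. So no valid schedule exists.

No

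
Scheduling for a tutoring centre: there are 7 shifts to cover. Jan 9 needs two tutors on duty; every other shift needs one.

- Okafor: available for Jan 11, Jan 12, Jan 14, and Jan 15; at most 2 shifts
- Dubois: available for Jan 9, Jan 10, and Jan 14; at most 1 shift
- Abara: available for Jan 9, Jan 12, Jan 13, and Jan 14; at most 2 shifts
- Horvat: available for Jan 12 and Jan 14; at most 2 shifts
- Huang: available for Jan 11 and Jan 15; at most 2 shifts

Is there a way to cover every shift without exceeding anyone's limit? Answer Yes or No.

Total capacity is 9 and 8 slots are needed, so capacity alone doesn't rule it out.
Shifts {Jan 9, Jan 10} need 3 worker-slots in total, but the tutors available for any of those shifts (Dubois and Abara) can supply at most 2 among them. So no valid schedule exists.

No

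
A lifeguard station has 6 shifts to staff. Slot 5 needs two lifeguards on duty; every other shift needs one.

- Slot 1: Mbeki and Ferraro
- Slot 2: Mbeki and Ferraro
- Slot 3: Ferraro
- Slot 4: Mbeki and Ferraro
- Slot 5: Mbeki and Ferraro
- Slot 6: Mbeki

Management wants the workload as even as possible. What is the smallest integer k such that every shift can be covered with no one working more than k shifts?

With 2 lifeguards and 7 worker-slots to fill, someone must work at least ⌈7/2⌉ = 4 shifts, so k ≥ 4.
k = 4 works: Slot 1→Mbeki, Slot 2→Mbeki, Slot 3→Ferraro, Slot 4→Ferraro, Slot 5→Mbeki+Ferraro, Slot 6→Mbeki.
Loads: Mbeki 4, Ferraro 3 — all ≤ 4.

4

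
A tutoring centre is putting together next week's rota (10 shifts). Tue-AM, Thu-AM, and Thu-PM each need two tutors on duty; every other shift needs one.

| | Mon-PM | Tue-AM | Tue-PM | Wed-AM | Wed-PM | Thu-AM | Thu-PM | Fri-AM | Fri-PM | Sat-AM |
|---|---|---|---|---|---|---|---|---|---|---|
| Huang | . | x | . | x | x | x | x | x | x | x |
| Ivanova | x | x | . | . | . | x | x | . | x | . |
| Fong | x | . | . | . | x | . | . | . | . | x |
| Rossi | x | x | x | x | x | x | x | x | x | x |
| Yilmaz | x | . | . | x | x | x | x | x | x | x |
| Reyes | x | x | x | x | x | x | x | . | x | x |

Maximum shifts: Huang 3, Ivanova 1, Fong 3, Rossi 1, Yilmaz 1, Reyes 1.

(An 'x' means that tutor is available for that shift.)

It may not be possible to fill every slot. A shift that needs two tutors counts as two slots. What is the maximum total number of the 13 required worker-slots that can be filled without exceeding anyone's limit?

10

Total capacity across all tutors is 3+1+3+1+1+1 = 10, and 13 slots are needed, so at most 10 can be filled.
An assignment achieving 10: Mon-PM→Fong, Tue-AM→Huang+Ivanova, Tue-PM→Rossi, Wed-AM→Huang, Wed-PM→Fong, Thu-AM→Yilmaz+Reyes, Fri-AM→Huang, Sat-AM→Fong.
Loads: Huang 3/3, Ivanova 1/1, Fong 3/3, Rossi 1/1, Yilmaz 1/1, Reyes 1/1.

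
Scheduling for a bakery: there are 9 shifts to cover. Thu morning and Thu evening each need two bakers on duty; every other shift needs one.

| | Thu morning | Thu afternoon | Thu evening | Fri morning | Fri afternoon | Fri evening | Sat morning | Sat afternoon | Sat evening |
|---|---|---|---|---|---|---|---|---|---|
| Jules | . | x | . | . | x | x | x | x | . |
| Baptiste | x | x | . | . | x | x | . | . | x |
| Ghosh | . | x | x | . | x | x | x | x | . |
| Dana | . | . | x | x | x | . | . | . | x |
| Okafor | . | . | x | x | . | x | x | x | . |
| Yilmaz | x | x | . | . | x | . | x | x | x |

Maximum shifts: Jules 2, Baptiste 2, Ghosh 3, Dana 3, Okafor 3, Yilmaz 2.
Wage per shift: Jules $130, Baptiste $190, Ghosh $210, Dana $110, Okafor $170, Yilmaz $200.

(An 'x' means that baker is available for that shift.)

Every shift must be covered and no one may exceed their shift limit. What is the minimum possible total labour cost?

$1680

Thu morning can only be covered by Baptiste and Yilmaz, so that assignment is forced.
Picking the cheapest available baker for each shift independently would cost $1520, but that ignores the shift limits.
An optimal schedule: Thu morning→Baptiste+Yilmaz, Thu afternoon→Jules, Thu evening→Dana+Okafor, Fri morning→Dana, Fri afternoon→Baptiste, Fri evening→Jules, Sat morning→Okafor, Sat afternoon→Okafor, Sat evening→Dana.
Total: 190 + 200 + 130 + 110 + 170 + 110 + 190 + 130 + 170 + 170 + 110 = $1680.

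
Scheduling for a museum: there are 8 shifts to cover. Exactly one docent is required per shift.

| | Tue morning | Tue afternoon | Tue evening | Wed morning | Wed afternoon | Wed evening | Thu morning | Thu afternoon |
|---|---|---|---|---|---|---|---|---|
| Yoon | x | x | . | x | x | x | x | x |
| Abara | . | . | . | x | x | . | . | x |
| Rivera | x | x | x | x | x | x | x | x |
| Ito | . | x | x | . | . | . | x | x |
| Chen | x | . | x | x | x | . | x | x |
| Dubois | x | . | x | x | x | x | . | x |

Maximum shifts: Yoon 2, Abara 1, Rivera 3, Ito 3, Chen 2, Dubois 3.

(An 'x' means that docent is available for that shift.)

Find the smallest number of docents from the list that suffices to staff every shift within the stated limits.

8 slots to fill and no one can take more than 3, so at least ⌈8/3⌉ = 3 docents are needed.
Yoon, Rivera, and Ito alone can cover everything: Tue morning→Yoon, Tue afternoon→Ito, Tue evening→Rivera, Wed morning→Yoon, Wed afternoon→Rivera, Wed evening→Rivera, Thu morning→Ito, Thu afternoon→Ito.

3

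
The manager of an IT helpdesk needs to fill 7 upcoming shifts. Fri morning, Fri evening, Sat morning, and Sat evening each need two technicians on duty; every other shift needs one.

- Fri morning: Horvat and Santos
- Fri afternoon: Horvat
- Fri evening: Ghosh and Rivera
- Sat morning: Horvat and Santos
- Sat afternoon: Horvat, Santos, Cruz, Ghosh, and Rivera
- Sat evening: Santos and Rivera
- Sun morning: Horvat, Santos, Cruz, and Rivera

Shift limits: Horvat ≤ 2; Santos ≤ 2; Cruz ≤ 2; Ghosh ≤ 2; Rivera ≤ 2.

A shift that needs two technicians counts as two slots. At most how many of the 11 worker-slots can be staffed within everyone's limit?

9

Total capacity across all technicians is 2+2+2+2+2 = 10, and 11 slots are needed, so at most 10 can be filled.
Shifts {Fri morning, Fri afternoon, Sat morning} need 5 slots but only Horvat and Santos are available for them, supplying at most 4 — so at least 1 slot must go unfilled.
An assignment achieving 9: Fri morning→Horvat+Santos, Fri afternoon→Horvat, Fri evening→Ghosh+Rivera, Sat morning→Santos, Sat afternoon→Cruz, Sat evening→Rivera, Sun morning→Cruz.
Loads: Horvat 2/2, Santos 2/2, Cruz 2/2, Ghosh 1/2, Rivera 2/2.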